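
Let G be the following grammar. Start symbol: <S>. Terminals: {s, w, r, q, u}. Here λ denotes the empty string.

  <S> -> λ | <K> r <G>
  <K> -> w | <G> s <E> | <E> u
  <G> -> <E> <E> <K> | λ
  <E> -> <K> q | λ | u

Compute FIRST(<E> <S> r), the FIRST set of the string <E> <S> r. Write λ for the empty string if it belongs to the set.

{r, s, u, w}

FIRST(<S>) = {λ, s, u, w}  (via <K> r <G>)
FIRST(<K>) = {s, u, w}  (via <G> s <E>, <E> u)
FIRST(<E>) = {λ, s, u, w}  (via <K> q)
FIRST(<G>) = {λ, s, u, w}  (via <E> <E> <K>)
FIRST(<E> <S> r): take FIRST of each symbol in turn, carrying on past any symbol whose FIRST contains λ; result {r, s, u, w}.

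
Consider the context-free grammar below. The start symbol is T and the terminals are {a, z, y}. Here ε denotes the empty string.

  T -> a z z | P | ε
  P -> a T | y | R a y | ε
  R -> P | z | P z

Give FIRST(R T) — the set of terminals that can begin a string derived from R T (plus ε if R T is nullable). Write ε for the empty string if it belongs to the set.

FIRST(T): from T->a z z we get {a}; from T->P we get {ε, a, y, z}; from T->ε we get {ε}. So FIRST(T) = {ε, a, y, z}.
FIRST(P): from P->a T we get {a}; from P->y we get {y}; from P->R a y we get {a, y, z}; from P->ε we get {ε}. So FIRST(P) = {ε, a, y, z}.
FIRST(R): from R->P we get {ε, a, y, z}; from R->z we get {z}; from R->P z we get {a, y, z}. So FIRST(R) = {ε, a, y, z}.
FIRST(R T): take FIRST of each symbol in turn, carrying on past any symbol whose FIRST contains ε; result {ε, a, y, z}.

{ε, a, y, z}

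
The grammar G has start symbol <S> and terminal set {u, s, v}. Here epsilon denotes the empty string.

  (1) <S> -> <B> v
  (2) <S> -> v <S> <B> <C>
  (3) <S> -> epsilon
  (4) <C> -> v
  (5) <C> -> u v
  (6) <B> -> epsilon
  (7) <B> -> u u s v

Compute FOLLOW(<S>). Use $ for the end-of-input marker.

{$, u, v}

FIRST(<C>): from <C>->v we get {v}; from <C>->u v we get {u}. So FIRST(<C>) = {u, v}.
FIRST(<B>): from <B>->epsilon we get {epsilon}; from <B>->u u s v we get {u}. So FIRST(<B>) = {epsilon, u}.
FIRST(<S>): from <S>-><B> v we get {u, v}; from <S>->v <S> <B> <C> we get {v}; from <S>->epsilon we get {epsilon}. So FIRST(<S>) = {epsilon, u, v}.
FOLLOW(<S>) includes $ since <S> is the start symbol.
FOLLOW(<S>): in <S>->v <S> <B> <C>, <S> is followed by <B> <C> with FIRST {u, v}. Thus FOLLOW(<S>) = {$, u, v}.
FOLLOW(<C>): in <S>->v <S> <B> <C>, the suffix after <C> is empty, so FOLLOW(<C>) ⊇ FOLLOW(<S>) = {$, u, v}. Thus FOLLOW(<C>) = {$, u, v}.
FOLLOW(<B>): in <S>-><B> v, <B> is followed by v with FIRST {v}; in <S>->v <S> <B> <C>, <B> is followed by <C> with FIRST {u, v}. Thus FOLLOW(<B>) = {u, v}.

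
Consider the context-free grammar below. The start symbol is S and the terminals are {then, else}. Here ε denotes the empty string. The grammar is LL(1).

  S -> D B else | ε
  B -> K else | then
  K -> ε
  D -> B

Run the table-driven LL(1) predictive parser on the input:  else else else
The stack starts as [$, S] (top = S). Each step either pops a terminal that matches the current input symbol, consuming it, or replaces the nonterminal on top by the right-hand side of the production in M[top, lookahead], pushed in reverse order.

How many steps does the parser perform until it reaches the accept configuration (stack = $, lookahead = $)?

9

     Stack            Input             Action
  1  $ S              else else else $  expand S -> D B else
  2  $ else B D       else else else $  expand D -> B
  3  $ else B B       else else else $  expand B -> K else
  4  $ else B else K  else else else $  expand K -> ε
  5  $ else B else    else else else $  match else
  6  $ else B         else else $       expand B -> K else
  7  $ else else K    else else $       expand K -> ε
  8  $ else else      else else $       match else
  9  $ else           else $            match else
Accept reached after 9 steps.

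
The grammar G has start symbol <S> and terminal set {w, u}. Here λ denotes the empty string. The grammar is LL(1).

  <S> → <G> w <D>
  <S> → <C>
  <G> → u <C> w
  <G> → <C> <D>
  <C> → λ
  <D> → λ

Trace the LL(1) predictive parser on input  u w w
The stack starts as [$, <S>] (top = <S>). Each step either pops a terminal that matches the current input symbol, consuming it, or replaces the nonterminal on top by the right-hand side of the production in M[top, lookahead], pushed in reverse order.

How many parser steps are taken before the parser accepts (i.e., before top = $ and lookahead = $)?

     Stack            Input    Action
  1  $ <S>            u w w $  expand <S> → <G> w <D>
  2  $ <D> w <G>      u w w $  expand <G> → u <C> w
  3  $ <D> w w <C> u  u w w $  match u
  4  $ <D> w w <C>    w w $    expand <C> → λ
  5  $ <D> w w        w w $    match w
  6  $ <D> w          w $      match w
  7  $ <D>            $        expand <D> → λ
Accept reached after 7 steps.

7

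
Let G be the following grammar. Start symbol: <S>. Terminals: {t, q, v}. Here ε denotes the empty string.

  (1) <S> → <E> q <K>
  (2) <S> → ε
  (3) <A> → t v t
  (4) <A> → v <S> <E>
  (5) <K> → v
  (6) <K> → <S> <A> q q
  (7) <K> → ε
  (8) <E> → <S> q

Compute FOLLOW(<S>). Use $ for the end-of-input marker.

FIRST(<A>): from <A>→t v t we get {t}; from <A>→v <S> <E> we get {v}. So FIRST(<A>) = {t, v}.
FIRST(<S>): from <S>→<E> q <K> we get {q}; from <S>→ε we get {ε}. So FIRST(<S>) = {ε, q}.
FIRST(<K>): from <K>→v we get {v}; from <K>→<S> <A> q q we get {q, t, v}; from <K>→ε we get {ε}. So FIRST(<K>) = {ε, q, t, v}.
FIRST(<E>): from <E>→<S> q we get {q}. So FIRST(<E>) = {q}.
FOLLOW(<S>) includes $ since <S> is the start symbol.
FOLLOW(<S>): in <A>→v <S> <E>, <S> is followed by <E> with FIRST {q}; in <K>→<S> <A> q q, <S> is followed by <A> q q with FIRST {t, v}; in <E>→<S> q, <S> is followed by q with FIRST {q}. Thus FOLLOW(<S>) = {$, q, t, v}.
FOLLOW(<A>): in <K>→<S> <A> q q, <A> is followed by q q with FIRST {q}. Thus FOLLOW(<A>) = {q}.
FOLLOW(<K>): in <S>→<E> q <K>, the suffix after <K> is empty, so FOLLOW(<K>) ⊇ FOLLOW(<S>) = {$, q, t, v}. Thus FOLLOW(<K>) = {$, q, t, v}.
FOLLOW(<E>): in <S>→<E> q <K>, <E> is followed by q <K> with FIRST {q}; in <A>→v <S> <E>, the suffix after <E> is empty, so FOLLOW(<E>) ⊇ FOLLOW(<A>) = {q}. Thus FOLLOW(<E>) = {q}.

{$, q, t, v}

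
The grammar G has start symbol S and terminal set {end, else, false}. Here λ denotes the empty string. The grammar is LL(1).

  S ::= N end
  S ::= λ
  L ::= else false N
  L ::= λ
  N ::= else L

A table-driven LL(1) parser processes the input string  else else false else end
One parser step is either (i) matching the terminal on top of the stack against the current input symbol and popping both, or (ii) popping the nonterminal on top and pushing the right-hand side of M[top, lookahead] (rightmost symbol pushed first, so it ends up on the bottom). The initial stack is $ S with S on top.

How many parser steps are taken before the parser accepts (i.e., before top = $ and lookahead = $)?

10

step 1: stack=$ S  input=else else false else end $  — expand S ::= N end
step 2: stack=$ end N  input=else else false else end $  — expand N ::= else L
step 3: stack=$ end L else  input=else else false else end $  — match else
step 4: stack=$ end L  input=else false else end $  — expand L ::= else false N
step 5: stack=$ end N false else  input=else false else end $  — match else
step 6: stack=$ end N false  input=false else end $  — match false
step 7: stack=$ end N  input=else end $  — expand N ::= else L
step 8: stack=$ end L else  input=else end $  — match else
step 9: stack=$ end L  input=end $  — expand L ::= λ
step 10: stack=$ end  input=end $  — match end
Accept reached after 10 steps.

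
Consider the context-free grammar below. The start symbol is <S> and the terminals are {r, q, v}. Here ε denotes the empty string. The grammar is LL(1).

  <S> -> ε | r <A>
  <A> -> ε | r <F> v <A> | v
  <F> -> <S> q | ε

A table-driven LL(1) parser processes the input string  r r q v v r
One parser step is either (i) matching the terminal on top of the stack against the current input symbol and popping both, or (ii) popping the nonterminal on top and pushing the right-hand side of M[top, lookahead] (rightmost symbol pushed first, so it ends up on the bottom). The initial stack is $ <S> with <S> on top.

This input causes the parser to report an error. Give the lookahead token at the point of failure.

r

      Stack          Input          Action
   1  $ <S>          r r q v v r $  expand <S> -> r <A>
   2  $ <A> r        r r q v v r $  match r
   3  $ <A>          r q v v r $    expand <A> -> r <F> v <A>
   4  $ <A> v <F> r  r q v v r $    match r
   5  $ <A> v <F>    q v v r $      expand <F> -> <S> q
   6  $ <A> v q <S>  q v v r $      expand <S> -> ε
   7  $ <A> v q      q v v r $      match q
   8  $ <A> v        v v r $        match v
   9  $ <A>          v r $          expand <A> -> v
  10  $ v            v r $          match v
  11  $              r $            error: stack empty but input remains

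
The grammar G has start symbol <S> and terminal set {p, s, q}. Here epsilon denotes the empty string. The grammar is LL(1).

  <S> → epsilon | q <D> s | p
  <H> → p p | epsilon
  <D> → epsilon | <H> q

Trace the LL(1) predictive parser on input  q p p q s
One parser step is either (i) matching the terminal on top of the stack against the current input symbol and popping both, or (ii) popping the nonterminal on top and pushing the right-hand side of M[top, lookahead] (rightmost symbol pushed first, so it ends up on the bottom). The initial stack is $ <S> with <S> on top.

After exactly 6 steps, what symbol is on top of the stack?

     Stack      Input        Action
  1  $ <S>      q p p q s $  expand <S> → q <D> s
  2  $ s <D> q  q p p q s $  match q
  3  $ s <D>    p p q s $    expand <D> → <H> q
  4  $ s q <H>  p p q s $    expand <H> → p p
  5  $ s q p p  p p q s $    match p
  6  $ s q p    p q s $      match p
Stack after step 6: $ s q (top = q).

q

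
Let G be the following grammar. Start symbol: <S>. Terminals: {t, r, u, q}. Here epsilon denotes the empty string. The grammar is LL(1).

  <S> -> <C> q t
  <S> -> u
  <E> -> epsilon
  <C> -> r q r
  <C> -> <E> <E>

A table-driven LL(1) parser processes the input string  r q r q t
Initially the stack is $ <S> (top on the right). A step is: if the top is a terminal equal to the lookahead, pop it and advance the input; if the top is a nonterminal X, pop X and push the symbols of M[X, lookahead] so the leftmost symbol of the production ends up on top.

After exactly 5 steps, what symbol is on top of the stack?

step 1: stack=$ <S>  input=r q r q t $  — expand <S> -> <C> q t
step 2: stack=$ t q <C>  input=r q r q t $  — expand <C> -> r q r
step 3: stack=$ t q r q r  input=r q r q t $  — match r
step 4: stack=$ t q r q  input=q r q t $  — match q
step 5: stack=$ t q r  input=r q t $  — match r
Stack after step 5: $ t q (top = q).

q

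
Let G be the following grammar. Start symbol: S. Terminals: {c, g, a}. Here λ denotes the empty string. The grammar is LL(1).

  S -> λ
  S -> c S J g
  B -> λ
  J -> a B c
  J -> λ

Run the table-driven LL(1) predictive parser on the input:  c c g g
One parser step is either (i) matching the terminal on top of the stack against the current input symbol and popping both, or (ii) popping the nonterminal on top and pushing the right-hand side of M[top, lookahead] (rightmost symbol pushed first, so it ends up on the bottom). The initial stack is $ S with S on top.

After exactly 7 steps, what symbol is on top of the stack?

J

     Stack          Input      Action
  1  $ S            c c g g $  expand S -> c S J g
  2  $ g J S c      c c g g $  match c
  3  $ g J S        c g g $    expand S -> c S J g
  4  $ g J g J S c  c g g $    match c
  5  $ g J g J S    g g $      expand S -> λ
  6  $ g J g J      g g $      expand J -> λ
  7  $ g J g        g g $      match g
Stack after step 7: $ g J (top = J).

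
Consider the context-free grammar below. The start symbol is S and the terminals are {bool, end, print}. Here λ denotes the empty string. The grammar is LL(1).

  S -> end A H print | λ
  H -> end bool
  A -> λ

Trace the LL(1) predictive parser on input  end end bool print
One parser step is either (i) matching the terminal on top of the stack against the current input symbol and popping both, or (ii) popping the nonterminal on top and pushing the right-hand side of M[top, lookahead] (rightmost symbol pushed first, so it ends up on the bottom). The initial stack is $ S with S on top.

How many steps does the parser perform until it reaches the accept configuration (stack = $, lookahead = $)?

     Stack             Input                 Action
  1  $ S               end end bool print $  expand S -> end A H print
  2  $ print H A end   end end bool print $  match end
  3  $ print H A       end bool print $      expand A -> λ
  4  $ print H         end bool print $      expand H -> end bool
  5  $ print bool end  end bool print $      match end
  6  $ print bool      bool print $          match bool
  7  $ print           print $               match print
Accept reached after 7 steps.

7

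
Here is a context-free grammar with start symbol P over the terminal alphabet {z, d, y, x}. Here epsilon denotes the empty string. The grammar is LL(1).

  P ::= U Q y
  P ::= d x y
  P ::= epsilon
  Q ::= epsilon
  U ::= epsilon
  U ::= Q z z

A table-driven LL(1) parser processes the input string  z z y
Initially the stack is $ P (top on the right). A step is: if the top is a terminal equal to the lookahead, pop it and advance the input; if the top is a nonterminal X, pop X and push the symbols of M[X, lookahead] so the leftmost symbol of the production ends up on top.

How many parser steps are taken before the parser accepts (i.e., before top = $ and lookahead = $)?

7

step 1: stack=$ P  input=z z y $  — expand P ::= U Q y
step 2: stack=$ y Q U  input=z z y $  — expand U ::= Q z z
step 3: stack=$ y Q z z Q  input=z z y $  — expand Q ::= epsilon
step 4: stack=$ y Q z z  input=z z y $  — match z
step 5: stack=$ y Q z  input=z y $  — match z
step 6: stack=$ y Q  input=y $  — expand Q ::= epsilon
step 7: stack=$ y  input=y $  — match y
Accept reached after 7 steps.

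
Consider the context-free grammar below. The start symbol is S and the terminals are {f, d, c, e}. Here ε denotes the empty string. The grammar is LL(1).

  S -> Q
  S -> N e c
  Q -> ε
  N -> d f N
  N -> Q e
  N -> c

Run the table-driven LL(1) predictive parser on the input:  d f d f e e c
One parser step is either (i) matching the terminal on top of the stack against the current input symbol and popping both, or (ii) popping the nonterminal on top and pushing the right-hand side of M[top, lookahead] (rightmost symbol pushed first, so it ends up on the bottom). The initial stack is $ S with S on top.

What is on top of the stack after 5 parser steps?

     Stack        Input            Action
  1  $ S          d f d f e e c $  expand S -> N e c
  2  $ c e N      d f d f e e c $  expand N -> d f N
  3  $ c e N f d  d f d f e e c $  match d
  4  $ c e N f    f d f e e c $    match f
  5  $ c e N      d f e e c $      expand N -> d f N
Stack after step 5: $ c e N f d (top = d).

d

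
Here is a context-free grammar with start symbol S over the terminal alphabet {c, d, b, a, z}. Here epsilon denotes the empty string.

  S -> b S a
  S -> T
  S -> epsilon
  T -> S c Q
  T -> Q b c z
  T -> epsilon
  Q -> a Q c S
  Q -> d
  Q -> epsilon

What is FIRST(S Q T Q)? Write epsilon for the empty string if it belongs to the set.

FIRST(Q) = {epsilon, a, d}
FIRST(S) = {epsilon, a, b, c, d}  (via T)
FIRST(T) = {epsilon, a, b, c, d}  (via S c Q, Q b c z)
FIRST(S Q T Q): take FIRST of each symbol in turn, carrying on past any symbol whose FIRST contains epsilon; result {epsilon, a, b, c, d}.

{epsilon, a, b, c, d}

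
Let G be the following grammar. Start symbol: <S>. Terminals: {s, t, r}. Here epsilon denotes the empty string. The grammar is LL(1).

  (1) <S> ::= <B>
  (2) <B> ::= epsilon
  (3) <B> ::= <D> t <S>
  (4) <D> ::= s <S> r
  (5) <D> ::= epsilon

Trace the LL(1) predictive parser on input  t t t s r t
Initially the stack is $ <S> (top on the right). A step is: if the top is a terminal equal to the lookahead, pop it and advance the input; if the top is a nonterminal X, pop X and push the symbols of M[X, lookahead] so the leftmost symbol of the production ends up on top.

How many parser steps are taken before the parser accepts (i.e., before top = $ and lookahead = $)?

      Stack            Input          Action
   1  $ <S>            t t t s r t $  expand <S> ::= <B>
   2  $ <B>            t t t s r t $  expand <B> ::= <D> t <S>
   3  $ <S> t <D>      t t t s r t $  expand <D> ::= epsilon
   4  $ <S> t          t t t s r t $  match t
   5  $ <S>            t t s r t $    expand <S> ::= <B>
   6  $ <B>            t t s r t $    expand <B> ::= <D> t <S>
   7  $ <S> t <D>      t t s r t $    expand <D> ::= epsilon
   8  $ <S> t          t t s r t $    match t
   9  $ <S>            t s r t $      expand <S> ::= <B>
  10  $ <B>            t s r t $      expand <B> ::= <D> t <S>
  11  $ <S> t <D>      t s r t $      expand <D> ::= epsilon
  12  $ <S> t          t s r t $      match t
  13  $ <S>            s r t $        expand <S> ::= <B>
  14  $ <B>            s r t $        expand <B> ::= <D> t <S>
  15  $ <S> t <D>      s r t $        expand <D> ::= s <S> r
  16  $ <S> t r <S> s  s r t $        match s
  17  $ <S> t r <S>    r t $          expand <S> ::= <B>
  18  $ <S> t r <B>    r t $          expand <B> ::= epsilon
  19  $ <S> t r        r t $          match r
  20  $ <S> t          t $            match t
  21  $ <S>            $              expand <S> ::= <B>
  22  $ <B>            $              expand <B> ::= epsilon
Accept reached after 22 steps.

22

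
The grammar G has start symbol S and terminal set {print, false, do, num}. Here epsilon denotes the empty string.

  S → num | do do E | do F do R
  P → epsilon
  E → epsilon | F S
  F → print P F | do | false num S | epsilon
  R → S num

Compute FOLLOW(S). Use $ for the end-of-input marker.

FIRST(S) = {do, num}
FIRST(P) = {epsilon}
FIRST(F) = {epsilon, do, false, print}
FIRST(E) = {epsilon, do, false, num, print}  (via F S)
FIRST(R) = {do, num}  (via S num)
FOLLOW(S) includes $ since S is the start symbol.
FOLLOW(F): in S→do F do R, F is followed by do R with FIRST {do}; in E→F S, F is followed by S with FIRST {do, num}; in F→print P F, the suffix after F is empty (adds nothing new). Thus FOLLOW(F) = {do, num}.
FOLLOW(P): in F→print P F, P is followed by F with FIRST {epsilon, do, false, print}; in F→print P F, the suffix after P is nullable, so FOLLOW(P) ⊇ FOLLOW(F) = {do, num}. Thus FOLLOW(P) = {do, false, num, print}.
FOLLOW(S): in E→F S, the suffix after S is empty, so FOLLOW(S) ⊇ FOLLOW(E) = {$, do, num}; in F→false num S, the suffix after S is empty, so FOLLOW(S) ⊇ FOLLOW(F) = {do, num}; in R→S num, S is followed by num with FIRST {num}. Thus FOLLOW(S) = {$, do, num}.
FOLLOW(E): in S→do do E, the suffix after E is empty, so FOLLOW(E) ⊇ FOLLOW(S) = {$, do, num}. Thus FOLLOW(E) = {$, do, num}.
FOLLOW(R): in S→do F do R, the suffix after R is empty, so FOLLOW(R) ⊇ FOLLOW(S) = {$, do, num}. Thus FOLLOW(R) = {$, do, num}.

{$, do, num}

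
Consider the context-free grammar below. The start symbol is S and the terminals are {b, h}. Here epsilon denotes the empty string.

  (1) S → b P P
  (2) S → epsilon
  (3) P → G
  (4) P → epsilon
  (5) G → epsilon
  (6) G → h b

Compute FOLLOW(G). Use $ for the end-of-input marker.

FIRST(S) = {epsilon, b}
FIRST(G) = {epsilon, h}
FIRST(P) = {epsilon, h}  (via G)
FOLLOW(S) includes $ since S is the start symbol.
FOLLOW(S): S appears on no right-hand side. Thus FOLLOW(S) = {$}.
FOLLOW(P): in S→b P P (occurrence 1), P is followed by P with FIRST {epsilon, h}; in S→b P P (occurrence 1), the suffix after P is nullable, so FOLLOW(P) ⊇ FOLLOW(S) = {$}; in S→b P P (occurrence 2), the suffix after P is empty, so FOLLOW(P) ⊇ FOLLOW(S) = {$}. Thus FOLLOW(P) = {$, h}.
FOLLOW(G): in P→G, the suffix after G is empty, so FOLLOW(G) ⊇ FOLLOW(P) = {$, h}. Thus FOLLOW(G) = {$, h}.

{$, h}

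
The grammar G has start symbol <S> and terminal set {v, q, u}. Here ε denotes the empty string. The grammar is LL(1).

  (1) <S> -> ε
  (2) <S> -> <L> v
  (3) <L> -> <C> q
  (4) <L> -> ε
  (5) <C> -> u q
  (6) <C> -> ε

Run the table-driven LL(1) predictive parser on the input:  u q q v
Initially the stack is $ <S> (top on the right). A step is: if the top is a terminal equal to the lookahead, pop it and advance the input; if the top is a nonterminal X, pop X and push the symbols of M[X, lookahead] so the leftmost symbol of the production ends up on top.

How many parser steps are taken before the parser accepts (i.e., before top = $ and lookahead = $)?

7

step 1: stack=$ <S>  input=u q q v $  — expand <S> -> <L> v
step 2: stack=$ v <L>  input=u q q v $  — expand <L> -> <C> q
step 3: stack=$ v q <C>  input=u q q v $  — expand <C> -> u q
step 4: stack=$ v q q u  input=u q q v $  — match u
step 5: stack=$ v q q  input=q q v $  — match q
step 6: stack=$ v q  input=q v $  — match q
step 7: stack=$ v  input=v $  — match v
Accept reached after 7 steps.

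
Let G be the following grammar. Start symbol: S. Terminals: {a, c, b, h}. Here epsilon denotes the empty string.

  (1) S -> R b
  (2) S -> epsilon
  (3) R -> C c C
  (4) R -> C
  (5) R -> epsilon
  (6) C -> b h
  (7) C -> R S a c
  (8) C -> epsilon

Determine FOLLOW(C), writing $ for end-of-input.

{a, b, c}

FIRST(S): from S->R b we get {a, b, c}; from S->epsilon we get {epsilon}. So FIRST(S) = {epsilon, a, b, c}.
FIRST(R): from R->C c C we get {a, b, c}; from R->C we get {epsilon, a, b, c}; from R->epsilon we get {epsilon}. So FIRST(R) = {epsilon, a, b, c}.
FIRST(C): from C->b h we get {b}; from C->R S a c we get {a, b, c}; from C->epsilon we get {epsilon}. So FIRST(C) = {epsilon, a, b, c}.
FOLLOW(S) includes $ since S is the start symbol.
FOLLOW(S): in C->R S a c, S is followed by a c with FIRST {a}. Thus FOLLOW(S) = {$, a}.
FOLLOW(R): in S->R b, R is followed by b with FIRST {b}; in C->R S a c, R is followed by S a c with FIRST {a, b, c}. Thus FOLLOW(R) = {a, b, c}.
FOLLOW(C): in R->C c C (occurrence 1), C is followed by c C with FIRST {c}; in R->C c C (occurrence 2), the suffix after C is empty, so FOLLOW(C) ⊇ FOLLOW(R) = {a, b, c}; in R->C, the suffix after C is empty, so FOLLOW(C) ⊇ FOLLOW(R) = {a, b, c}. Thus FOLLOW(C) = {a, b, c}.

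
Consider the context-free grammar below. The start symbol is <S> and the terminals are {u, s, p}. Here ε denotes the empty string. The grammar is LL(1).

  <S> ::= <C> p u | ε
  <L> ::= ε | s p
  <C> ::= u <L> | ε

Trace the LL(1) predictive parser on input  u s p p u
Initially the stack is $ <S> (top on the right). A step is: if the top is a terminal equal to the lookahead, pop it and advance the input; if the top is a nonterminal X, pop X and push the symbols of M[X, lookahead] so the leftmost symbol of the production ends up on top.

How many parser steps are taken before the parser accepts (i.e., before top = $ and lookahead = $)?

     Stack        Input        Action
  1  $ <S>        u s p p u $  expand <S> ::= <C> p u
  2  $ u p <C>    u s p p u $  expand <C> ::= u <L>
  3  $ u p <L> u  u s p p u $  match u
  4  $ u p <L>    s p p u $    expand <L> ::= s p
  5  $ u p p s    s p p u $    match s
  6  $ u p p      p p u $      match p
  7  $ u p        p u $        match p
  8  $ u          u $          match u
Accept reached after 8 steps.

8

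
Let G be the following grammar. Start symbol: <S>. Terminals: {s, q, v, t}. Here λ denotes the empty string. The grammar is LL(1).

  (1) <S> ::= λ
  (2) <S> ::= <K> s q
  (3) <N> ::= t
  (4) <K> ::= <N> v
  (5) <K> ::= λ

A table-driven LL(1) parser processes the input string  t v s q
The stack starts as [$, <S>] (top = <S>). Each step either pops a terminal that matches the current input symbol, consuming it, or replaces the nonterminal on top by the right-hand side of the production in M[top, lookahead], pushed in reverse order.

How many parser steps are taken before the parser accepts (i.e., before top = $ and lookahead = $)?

7

     Stack        Input      Action
  1  $ <S>        t v s q $  expand <S> ::= <K> s q
  2  $ q s <K>    t v s q $  expand <K> ::= <N> v
  3  $ q s v <N>  t v s q $  expand <N> ::= t
  4  $ q s v t    t v s q $  match t
  5  $ q s v      v s q $    match v
  6  $ q s        s q $      match s
  7  $ q          q $        match q
Accept reached after 7 steps.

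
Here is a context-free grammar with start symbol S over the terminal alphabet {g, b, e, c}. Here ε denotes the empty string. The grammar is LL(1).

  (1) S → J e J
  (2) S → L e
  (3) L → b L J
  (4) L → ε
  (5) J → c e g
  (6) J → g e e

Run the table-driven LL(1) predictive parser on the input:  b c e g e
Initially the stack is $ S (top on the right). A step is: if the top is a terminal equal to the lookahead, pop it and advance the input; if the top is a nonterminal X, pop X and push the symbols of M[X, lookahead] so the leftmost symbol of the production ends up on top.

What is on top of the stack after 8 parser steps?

e

     Stack      Input        Action
  1  $ S        b c e g e $  expand S → L e
  2  $ e L      b c e g e $  expand L → b L J
  3  $ e J L b  b c e g e $  match b
  4  $ e J L    c e g e $    expand L → ε
  5  $ e J      c e g e $    expand J → c e g
  6  $ e g e c  c e g e $    match c
  7  $ e g e    e g e $      match e
  8  $ e g      g e $        match g
Stack after step 8: $ e (top = e).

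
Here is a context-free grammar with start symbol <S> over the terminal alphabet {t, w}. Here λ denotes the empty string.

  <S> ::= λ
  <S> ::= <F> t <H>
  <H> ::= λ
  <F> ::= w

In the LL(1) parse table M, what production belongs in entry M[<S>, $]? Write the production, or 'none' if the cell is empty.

<S> ::= λ

FIRST(<H>): from <H>::=λ we get {λ}. So FIRST(<H>) = {λ}.
FIRST(<F>): from <F>::=w we get {w}. So FIRST(<F>) = {w}.
FIRST(<S>): from <S>::=λ we get {λ}; from <S>::=<F> t <H> we get {w}. So FIRST(<S>) = {λ, w}.
FOLLOW(<S>) includes $ since <S> is the start symbol.
FOLLOW(<S>): <S> appears on no right-hand side. Thus FOLLOW(<S>) = {$}.
For <S> ::= λ: FIRST(λ) = {λ}, so it goes in M[<S>, t] for t ∈ {}; since λ ∈ FIRST, also for every t ∈ FOLLOW(<S>) = {$}.
For <S> ::= <F> t <H>: FIRST(<F> t <H>) = {w}, so it goes in M[<S>, t] for t ∈ {w}.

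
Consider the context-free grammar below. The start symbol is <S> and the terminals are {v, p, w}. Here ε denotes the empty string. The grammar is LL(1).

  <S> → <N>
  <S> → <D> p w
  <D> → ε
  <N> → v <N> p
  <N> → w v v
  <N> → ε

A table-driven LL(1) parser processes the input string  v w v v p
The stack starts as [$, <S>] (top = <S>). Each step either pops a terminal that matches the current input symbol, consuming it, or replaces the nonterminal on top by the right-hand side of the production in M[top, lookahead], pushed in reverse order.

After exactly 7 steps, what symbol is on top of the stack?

     Stack      Input        Action
  1  $ <S>      v w v v p $  expand <S> → <N>
  2  $ <N>      v w v v p $  expand <N> → v <N> p
  3  $ p <N> v  v w v v p $  match v
  4  $ p <N>    w v v p $    expand <N> → w v v
  5  $ p v v w  w v v p $    match w
  6  $ p v v    v v p $      match v
  7  $ p v      v p $        match v
Stack after step 7: $ p (top = p).

p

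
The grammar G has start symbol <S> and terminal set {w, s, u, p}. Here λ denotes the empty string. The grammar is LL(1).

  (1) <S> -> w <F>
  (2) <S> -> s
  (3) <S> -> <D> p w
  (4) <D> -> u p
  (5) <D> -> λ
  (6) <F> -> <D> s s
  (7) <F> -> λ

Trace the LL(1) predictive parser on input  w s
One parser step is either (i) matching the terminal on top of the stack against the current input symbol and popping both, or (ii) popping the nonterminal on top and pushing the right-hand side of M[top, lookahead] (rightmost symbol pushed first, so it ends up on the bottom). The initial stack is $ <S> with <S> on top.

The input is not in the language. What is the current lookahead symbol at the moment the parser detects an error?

     Stack      Input  Action
  1  $ <S>      w s $  expand <S> -> w <F>
  2  $ <F> w    w s $  match w
  3  $ <F>      s $    expand <F> -> <D> s s
  4  $ s s <D>  s $    expand <D> -> λ
  5  $ s s      s $    match s
  6  $ s        $      error: top is terminal s but lookahead is $

$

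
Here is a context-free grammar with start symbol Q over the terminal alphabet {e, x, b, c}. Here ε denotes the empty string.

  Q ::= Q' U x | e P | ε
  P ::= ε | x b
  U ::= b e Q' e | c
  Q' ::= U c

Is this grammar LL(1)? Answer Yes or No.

FIRST(Q) = {ε, b, c, e}
FIRST(P) = {ε, x}
FIRST(U) = {b, c}
FIRST(Q') = {b, c}
FOLLOW(Q) = {$}
FOLLOW(P) = {$}
FOLLOW(U) = {c, x}
FOLLOW(Q') = {b, c, e}
Each cell of M receives at most one production.

Yes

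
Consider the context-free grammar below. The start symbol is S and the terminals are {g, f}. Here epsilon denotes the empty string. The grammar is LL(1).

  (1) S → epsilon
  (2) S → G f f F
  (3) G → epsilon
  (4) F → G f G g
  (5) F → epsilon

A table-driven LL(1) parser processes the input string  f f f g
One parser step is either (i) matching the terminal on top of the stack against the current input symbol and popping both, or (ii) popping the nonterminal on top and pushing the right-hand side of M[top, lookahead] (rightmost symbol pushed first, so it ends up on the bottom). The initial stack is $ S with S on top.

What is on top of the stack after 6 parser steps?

     Stack      Input      Action
  1  $ S        f f f g $  expand S → G f f F
  2  $ F f f G  f f f g $  expand G → epsilon
  3  $ F f f    f f f g $  match f
  4  $ F f      f f g $    match f
  5  $ F        f g $      expand F → G f G g
  6  $ g G f G  f g $      expand G → epsilon
Stack after step 6: $ g G f (top = f).

f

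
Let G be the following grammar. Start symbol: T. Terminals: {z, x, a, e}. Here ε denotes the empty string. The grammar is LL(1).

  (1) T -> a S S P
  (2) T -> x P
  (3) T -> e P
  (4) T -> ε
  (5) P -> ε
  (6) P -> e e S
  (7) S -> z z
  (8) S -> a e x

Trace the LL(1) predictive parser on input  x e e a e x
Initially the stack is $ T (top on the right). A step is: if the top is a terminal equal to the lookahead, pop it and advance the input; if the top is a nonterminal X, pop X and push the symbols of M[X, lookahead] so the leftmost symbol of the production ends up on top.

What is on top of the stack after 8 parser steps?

x

     Stack    Input          Action
  1  $ T      x e e a e x $  expand T -> x P
  2  $ P x    x e e a e x $  match x
  3  $ P      e e a e x $    expand P -> e e S
  4  $ S e e  e e a e x $    match e
  5  $ S e    e a e x $      match e
  6  $ S      a e x $        expand S -> a e x
  7  $ x e a  a e x $        match a
  8  $ x e    e x $          match e
Stack after step 8: $ x (top = x).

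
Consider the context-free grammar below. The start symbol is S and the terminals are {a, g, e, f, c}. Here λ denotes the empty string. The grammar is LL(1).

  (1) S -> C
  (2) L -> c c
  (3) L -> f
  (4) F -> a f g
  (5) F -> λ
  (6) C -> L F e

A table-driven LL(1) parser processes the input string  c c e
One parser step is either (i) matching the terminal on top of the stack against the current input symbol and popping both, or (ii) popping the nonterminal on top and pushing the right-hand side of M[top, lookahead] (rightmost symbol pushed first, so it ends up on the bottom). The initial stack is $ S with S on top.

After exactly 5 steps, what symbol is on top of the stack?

step 1: stack=$ S  input=c c e $  — expand S -> C
step 2: stack=$ C  input=c c e $  — expand C -> L F e
step 3: stack=$ e F L  input=c c e $  — expand L -> c c
step 4: stack=$ e F c c  input=c c e $  — match c
step 5: stack=$ e F c  input=c e $  — match c
Stack after step 5: $ e F (top = F).

F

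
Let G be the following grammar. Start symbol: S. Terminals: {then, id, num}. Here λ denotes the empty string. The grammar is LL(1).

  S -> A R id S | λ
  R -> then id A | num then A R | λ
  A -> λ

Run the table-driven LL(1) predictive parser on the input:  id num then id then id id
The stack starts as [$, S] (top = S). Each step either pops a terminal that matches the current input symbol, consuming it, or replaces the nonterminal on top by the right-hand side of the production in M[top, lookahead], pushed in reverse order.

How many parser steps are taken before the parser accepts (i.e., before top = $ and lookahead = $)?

20

step 1: stack=$ S  input=id num then id then id id $  — expand S -> A R id S
step 2: stack=$ S id R A  input=id num then id then id id $  — expand A -> λ
step 3: stack=$ S id R  input=id num then id then id id $  — expand R -> λ
step 4: stack=$ S id  input=id num then id then id id $  — match id
step 5: stack=$ S  input=num then id then id id $  — expand S -> A R id S
step 6: stack=$ S id R A  input=num then id then id id $  — expand A -> λ
step 7: stack=$ S id R  input=num then id then id id $  — expand R -> num then A R
step 8: stack=$ S id R A then num  input=num then id then id id $  — match num
step 9: stack=$ S id R A then  input=then id then id id $  — match then
step 10: stack=$ S id R A  input=id then id id $  — expand A -> λ
step 11: stack=$ S id R  input=id then id id $  — expand R -> λ
step 12: stack=$ S id  input=id then id id $  — match id
step 13: stack=$ S  input=then id id $  — expand S -> A R id S
step 14: stack=$ S id R A  input=then id id $  — expand A -> λ
step 15: stack=$ S id R  input=then id id $  — expand R -> then id A
step 16: stack=$ S id A id then  input=then id id $  — match then
step 17: stack=$ S id A id  input=id id $  — match id
step 18: stack=$ S id A  input=id $  — expand A -> λ
step 19: stack=$ S id  input=id $  — match id
step 20: stack=$ S  input=$  — expand S -> λ
Accept reached after 20 steps.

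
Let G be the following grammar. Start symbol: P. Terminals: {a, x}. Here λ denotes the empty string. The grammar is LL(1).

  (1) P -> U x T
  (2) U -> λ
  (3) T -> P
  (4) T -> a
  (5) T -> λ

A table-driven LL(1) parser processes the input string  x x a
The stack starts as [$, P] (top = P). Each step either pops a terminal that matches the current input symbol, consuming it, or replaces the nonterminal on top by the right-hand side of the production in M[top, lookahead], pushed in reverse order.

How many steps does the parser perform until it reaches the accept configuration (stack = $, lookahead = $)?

9

step 1: stack=$ P  input=x x a $  — expand P -> U x T
step 2: stack=$ T x U  input=x x a $  — expand U -> λ
step 3: stack=$ T x  input=x x a $  — match x
step 4: stack=$ T  input=x a $  — expand T -> P
step 5: stack=$ P  input=x a $  — expand P -> U x T
step 6: stack=$ T x U  input=x a $  — expand U -> λ
step 7: stack=$ T x  input=x a $  — match x
step 8: stack=$ T  input=a $  — expand T -> a
step 9: stack=$ a  input=a $  — match a
Accept reached after 9 steps.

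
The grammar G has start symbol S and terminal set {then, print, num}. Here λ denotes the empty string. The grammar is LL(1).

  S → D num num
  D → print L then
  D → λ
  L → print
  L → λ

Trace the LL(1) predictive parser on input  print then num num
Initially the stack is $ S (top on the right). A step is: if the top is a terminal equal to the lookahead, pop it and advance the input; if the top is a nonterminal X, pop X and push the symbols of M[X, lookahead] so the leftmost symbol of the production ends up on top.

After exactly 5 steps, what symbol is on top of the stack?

num

     Stack                   Input                 Action
  1  $ S                     print then num num $  expand S → D num num
  2  $ num num D             print then num num $  expand D → print L then
  3  $ num num then L print  print then num num $  match print
  4  $ num num then L        then num num $        expand L → λ
  5  $ num num then          then num num $        match then
Stack after step 5: $ num num (top = num).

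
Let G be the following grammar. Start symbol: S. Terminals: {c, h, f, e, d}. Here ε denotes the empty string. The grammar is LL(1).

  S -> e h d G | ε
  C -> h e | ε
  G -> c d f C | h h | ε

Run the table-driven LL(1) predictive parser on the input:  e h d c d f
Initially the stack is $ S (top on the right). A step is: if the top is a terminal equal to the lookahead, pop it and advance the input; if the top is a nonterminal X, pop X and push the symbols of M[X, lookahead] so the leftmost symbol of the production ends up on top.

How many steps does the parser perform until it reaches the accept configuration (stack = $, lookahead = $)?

     Stack      Input          Action
  1  $ S        e h d c d f $  expand S -> e h d G
  2  $ G d h e  e h d c d f $  match e
  3  $ G d h    h d c d f $    match h
  4  $ G d      d c d f $      match d
  5  $ G        c d f $        expand G -> c d f C
  6  $ C f d c  c d f $        match c
  7  $ C f d    d f $          match d
  8  $ C f      f $            match f
  9  $ C        $              expand C -> ε
Accept reached after 9 steps.

9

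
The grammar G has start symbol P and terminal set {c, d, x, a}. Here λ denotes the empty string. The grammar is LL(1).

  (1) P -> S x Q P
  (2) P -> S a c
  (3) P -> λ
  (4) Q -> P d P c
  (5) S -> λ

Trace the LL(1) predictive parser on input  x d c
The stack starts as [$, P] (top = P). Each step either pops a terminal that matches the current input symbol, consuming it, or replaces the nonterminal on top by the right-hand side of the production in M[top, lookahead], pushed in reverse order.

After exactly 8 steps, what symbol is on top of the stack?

     Stack        Input    Action
  1  $ P          x d c $  expand P -> S x Q P
  2  $ P Q x S    x d c $  expand S -> λ
  3  $ P Q x      x d c $  match x
  4  $ P Q        d c $    expand Q -> P d P c
  5  $ P c P d P  d c $    expand P -> λ
  6  $ P c P d    d c $    match d
  7  $ P c P      c $      expand P -> λ
  8  $ P c        c $      match c
Stack after step 8: $ P (top = P).

P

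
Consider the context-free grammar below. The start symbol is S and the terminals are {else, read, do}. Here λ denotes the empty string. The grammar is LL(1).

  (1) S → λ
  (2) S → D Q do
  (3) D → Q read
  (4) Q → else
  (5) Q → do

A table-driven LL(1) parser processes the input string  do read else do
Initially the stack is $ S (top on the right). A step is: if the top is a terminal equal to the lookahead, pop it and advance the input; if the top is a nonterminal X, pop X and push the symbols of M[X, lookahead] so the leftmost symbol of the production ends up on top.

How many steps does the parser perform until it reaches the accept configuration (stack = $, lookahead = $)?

step 1: stack=$ S  input=do read else do $  — expand S → D Q do
step 2: stack=$ do Q D  input=do read else do $  — expand D → Q read
step 3: stack=$ do Q read Q  input=do read else do $  — expand Q → do
step 4: stack=$ do Q read do  input=do read else do $  — match do
step 5: stack=$ do Q read  input=read else do $  — match read
step 6: stack=$ do Q  input=else do $  — expand Q → else
step 7: stack=$ do else  input=else do $  — match else
step 8: stack=$ do  input=do $  — match do
Accept reached after 8 steps.

8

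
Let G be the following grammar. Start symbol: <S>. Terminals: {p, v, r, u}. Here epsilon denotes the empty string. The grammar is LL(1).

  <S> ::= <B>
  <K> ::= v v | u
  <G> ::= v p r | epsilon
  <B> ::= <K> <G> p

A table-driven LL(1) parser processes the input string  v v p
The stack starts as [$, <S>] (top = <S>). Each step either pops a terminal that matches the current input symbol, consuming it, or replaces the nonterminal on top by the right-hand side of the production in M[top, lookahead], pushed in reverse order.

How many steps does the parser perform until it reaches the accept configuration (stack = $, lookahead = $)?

7

step 1: stack=$ <S>  input=v v p $  — expand <S> ::= <B>
step 2: stack=$ <B>  input=v v p $  — expand <B> ::= <K> <G> p
step 3: stack=$ p <G> <K>  input=v v p $  — expand <K> ::= v v
step 4: stack=$ p <G> v v  input=v v p $  — match v
step 5: stack=$ p <G> v  input=v p $  — match v
step 6: stack=$ p <G>  input=p $  — expand <G> ::= epsilon
step 7: stack=$ p  input=p $  — match p
Accept reached after 7 steps.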